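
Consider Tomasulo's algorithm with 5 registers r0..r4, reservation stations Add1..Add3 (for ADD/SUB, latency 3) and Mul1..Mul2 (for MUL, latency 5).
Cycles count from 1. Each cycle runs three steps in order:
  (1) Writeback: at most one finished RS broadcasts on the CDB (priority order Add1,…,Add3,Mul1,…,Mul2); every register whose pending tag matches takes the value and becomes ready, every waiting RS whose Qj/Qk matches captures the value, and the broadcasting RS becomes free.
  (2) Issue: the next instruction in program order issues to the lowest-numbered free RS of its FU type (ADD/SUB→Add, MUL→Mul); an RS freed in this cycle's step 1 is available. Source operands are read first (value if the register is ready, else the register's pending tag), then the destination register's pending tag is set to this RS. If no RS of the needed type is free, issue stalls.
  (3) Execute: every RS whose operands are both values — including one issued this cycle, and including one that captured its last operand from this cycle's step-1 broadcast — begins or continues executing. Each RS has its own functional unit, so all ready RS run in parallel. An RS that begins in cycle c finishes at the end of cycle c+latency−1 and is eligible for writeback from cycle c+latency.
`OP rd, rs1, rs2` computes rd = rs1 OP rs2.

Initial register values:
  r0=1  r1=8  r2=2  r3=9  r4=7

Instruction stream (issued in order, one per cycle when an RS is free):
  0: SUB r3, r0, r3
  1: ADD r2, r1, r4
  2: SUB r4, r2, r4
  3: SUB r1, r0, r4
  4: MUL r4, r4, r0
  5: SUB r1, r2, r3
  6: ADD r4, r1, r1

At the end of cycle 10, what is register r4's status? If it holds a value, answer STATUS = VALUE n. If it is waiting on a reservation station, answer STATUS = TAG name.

STATUS = TAG Add3

cycle 1: issue SUB r3<-Add1 // r0:1,r1:8,r2:2,r3:Add1,r4:7
cycle 2: issue ADD r2<-Add2 // r0:1,r1:8,r2:Add2,r3:Add1,r4:7
cycle 3: issue SUB r4<-Add3 // r0:1,r1:8,r2:Add2,r3:Add1,r4:Add3
cycle 4: CDB Add1=-8; issue SUB r1<-Add1 // r0:1,r1:Add1,r2:Add2,r3:-8,r4:Add3
cycle 5: CDB Add2=15; issue MUL r4<-Mul1 // r0:1,r1:Add1,r2:15,r3:-8,r4:Mul1
cycle 6: issue SUB r1<-Add2 // r0:1,r1:Add2,r2:15,r3:-8,r4:Mul1
cycle 7: stall // r0:1,r1:Add2,r2:15,r3:-8,r4:Mul1
cycle 8: CDB Add3=8; issue ADD r4<-Add3 // r0:1,r1:Add2,r2:15,r3:-8,r4:Add3
cycle 9: CDB Add2=23 // r0:1,r1:23,r2:15,r3:-8,r4:Add3
cycle 10: - // r0:1,r1:23,r2:15,r3:-8,r4:Add3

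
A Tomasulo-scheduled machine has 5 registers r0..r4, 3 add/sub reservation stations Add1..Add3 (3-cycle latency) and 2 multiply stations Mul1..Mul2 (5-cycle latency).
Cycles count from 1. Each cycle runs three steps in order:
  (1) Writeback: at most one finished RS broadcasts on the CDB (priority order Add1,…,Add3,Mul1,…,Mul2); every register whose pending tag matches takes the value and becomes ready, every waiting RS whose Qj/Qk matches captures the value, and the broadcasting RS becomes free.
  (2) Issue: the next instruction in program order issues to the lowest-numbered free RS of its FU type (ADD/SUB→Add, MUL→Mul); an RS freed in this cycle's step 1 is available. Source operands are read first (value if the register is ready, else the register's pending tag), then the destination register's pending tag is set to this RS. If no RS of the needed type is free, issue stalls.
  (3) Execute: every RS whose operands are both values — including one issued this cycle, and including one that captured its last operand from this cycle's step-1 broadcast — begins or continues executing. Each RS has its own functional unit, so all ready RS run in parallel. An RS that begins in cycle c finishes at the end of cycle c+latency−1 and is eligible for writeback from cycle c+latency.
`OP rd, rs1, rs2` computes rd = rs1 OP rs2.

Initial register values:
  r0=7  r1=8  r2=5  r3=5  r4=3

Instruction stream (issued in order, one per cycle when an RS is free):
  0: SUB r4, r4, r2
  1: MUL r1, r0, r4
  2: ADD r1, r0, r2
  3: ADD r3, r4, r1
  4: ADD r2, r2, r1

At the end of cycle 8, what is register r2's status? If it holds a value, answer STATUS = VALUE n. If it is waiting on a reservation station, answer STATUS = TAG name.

cycle 1: issue SUB r4<-Add1 // r0:7,r1:8,r2:5,r3:5,r4:Add1
cycle 2: issue MUL r1<-Mul1 // r0:7,r1:Mul1,r2:5,r3:5,r4:Add1
cycle 3: issue ADD r1<-Add2 // r0:7,r1:Add2,r2:5,r3:5,r4:Add1
cycle 4: CDB Add1=-2; issue ADD r3<-Add1 // r0:7,r1:Add2,r2:5,r3:Add1,r4:-2
cycle 5: issue ADD r2<-Add3 // r0:7,r1:Add2,r2:Add3,r3:Add1,r4:-2
cycle 6: CDB Add2=12 // r0:7,r1:12,r2:Add3,r3:Add1,r4:-2
cycle 7: - // r0:7,r1:12,r2:Add3,r3:Add1,r4:-2
cycle 8: - // r0:7,r1:12,r2:Add3,r3:Add1,r4:-2

STATUS = TAG Add3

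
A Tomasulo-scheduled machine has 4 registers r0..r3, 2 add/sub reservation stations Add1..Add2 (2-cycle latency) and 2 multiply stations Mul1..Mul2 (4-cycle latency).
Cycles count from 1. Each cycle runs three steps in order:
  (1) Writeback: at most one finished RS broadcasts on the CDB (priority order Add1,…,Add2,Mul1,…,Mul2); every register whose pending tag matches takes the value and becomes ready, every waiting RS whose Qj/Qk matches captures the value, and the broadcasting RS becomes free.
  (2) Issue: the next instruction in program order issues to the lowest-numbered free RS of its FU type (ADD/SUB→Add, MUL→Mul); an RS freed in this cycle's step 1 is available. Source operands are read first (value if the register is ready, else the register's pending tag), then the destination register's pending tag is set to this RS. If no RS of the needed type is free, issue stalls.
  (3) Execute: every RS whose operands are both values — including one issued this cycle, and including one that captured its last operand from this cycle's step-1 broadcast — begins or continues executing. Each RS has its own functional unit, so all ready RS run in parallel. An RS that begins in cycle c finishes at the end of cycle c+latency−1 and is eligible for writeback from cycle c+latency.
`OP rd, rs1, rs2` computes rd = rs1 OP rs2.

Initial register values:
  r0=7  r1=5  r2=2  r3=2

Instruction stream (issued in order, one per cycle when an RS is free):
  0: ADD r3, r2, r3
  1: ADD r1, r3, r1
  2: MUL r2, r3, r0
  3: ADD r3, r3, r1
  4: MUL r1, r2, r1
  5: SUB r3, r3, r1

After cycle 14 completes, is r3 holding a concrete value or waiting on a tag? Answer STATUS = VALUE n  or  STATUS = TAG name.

STATUS = VALUE -239

c1: issue ADD r3<-Add1 | r0:7,r1:5,r2:2,r3:Add1
c2: issue ADD r1<-Add2 | r0:7,r1:Add2,r2:2,r3:Add1
c3: CDB Add1=4; issue MUL r2<-Mul1 | r0:7,r1:Add2,r2:Mul1,r3:4
c4: issue ADD r3<-Add1 | r0:7,r1:Add2,r2:Mul1,r3:Add1
c5: CDB Add2=9; issue MUL r1<-Mul2 | r0:7,r1:Mul2,r2:Mul1,r3:Add1
c6: issue SUB r3<-Add2 | r0:7,r1:Mul2,r2:Mul1,r3:Add2
c7: CDB Add1=13 | r0:7,r1:Mul2,r2:Mul1,r3:Add2
c8: CDB Mul1=28 | r0:7,r1:Mul2,r2:28,r3:Add2
c9: - | r0:7,r1:Mul2,r2:28,r3:Add2
c10: - | r0:7,r1:Mul2,r2:28,r3:Add2
c11: - | r0:7,r1:Mul2,r2:28,r3:Add2
c12: CDB Mul2=252 | r0:7,r1:252,r2:28,r3:Add2
c13: - | r0:7,r1:252,r2:28,r3:Add2
c14: CDB Add2=-239 | r0:7,r1:252,r2:28,r3:-239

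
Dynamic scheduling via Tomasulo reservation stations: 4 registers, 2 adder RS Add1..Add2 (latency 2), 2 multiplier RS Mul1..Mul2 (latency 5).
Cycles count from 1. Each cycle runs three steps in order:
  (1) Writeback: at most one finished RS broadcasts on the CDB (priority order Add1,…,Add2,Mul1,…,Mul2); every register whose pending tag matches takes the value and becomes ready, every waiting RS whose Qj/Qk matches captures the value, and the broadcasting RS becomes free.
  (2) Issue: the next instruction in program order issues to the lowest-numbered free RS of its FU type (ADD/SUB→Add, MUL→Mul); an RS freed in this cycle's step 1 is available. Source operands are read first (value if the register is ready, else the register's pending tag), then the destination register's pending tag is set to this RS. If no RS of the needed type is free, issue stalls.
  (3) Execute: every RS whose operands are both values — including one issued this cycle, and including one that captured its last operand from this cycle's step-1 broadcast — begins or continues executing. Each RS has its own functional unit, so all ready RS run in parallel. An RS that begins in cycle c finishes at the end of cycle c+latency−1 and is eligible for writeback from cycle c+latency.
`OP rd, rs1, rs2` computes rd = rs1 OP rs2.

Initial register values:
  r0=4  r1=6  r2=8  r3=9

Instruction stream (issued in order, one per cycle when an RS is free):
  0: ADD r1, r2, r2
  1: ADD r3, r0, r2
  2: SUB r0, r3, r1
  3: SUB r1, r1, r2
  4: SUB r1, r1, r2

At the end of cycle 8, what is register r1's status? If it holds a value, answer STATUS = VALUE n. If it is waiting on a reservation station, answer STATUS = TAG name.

STATUS = TAG Add1

c1: issue ADD r1<-Add1 | r0:4,r1:Add1,r2:8,r3:9
c2: issue ADD r3<-Add2 | r0:4,r1:Add1,r2:8,r3:Add2
c3: CDB Add1=16; issue SUB r0<-Add1 | r0:Add1,r1:16,r2:8,r3:Add2
c4: CDB Add2=12; issue SUB r1<-Add2 | r0:Add1,r1:Add2,r2:8,r3:12
c5: stall | r0:Add1,r1:Add2,r2:8,r3:12
c6: CDB Add1=-4; issue SUB r1<-Add1 | r0:-4,r1:Add1,r2:8,r3:12
c7: CDB Add2=8 | r0:-4,r1:Add1,r2:8,r3:12
c8: - | r0:-4,r1:Add1,r2:8,r3:12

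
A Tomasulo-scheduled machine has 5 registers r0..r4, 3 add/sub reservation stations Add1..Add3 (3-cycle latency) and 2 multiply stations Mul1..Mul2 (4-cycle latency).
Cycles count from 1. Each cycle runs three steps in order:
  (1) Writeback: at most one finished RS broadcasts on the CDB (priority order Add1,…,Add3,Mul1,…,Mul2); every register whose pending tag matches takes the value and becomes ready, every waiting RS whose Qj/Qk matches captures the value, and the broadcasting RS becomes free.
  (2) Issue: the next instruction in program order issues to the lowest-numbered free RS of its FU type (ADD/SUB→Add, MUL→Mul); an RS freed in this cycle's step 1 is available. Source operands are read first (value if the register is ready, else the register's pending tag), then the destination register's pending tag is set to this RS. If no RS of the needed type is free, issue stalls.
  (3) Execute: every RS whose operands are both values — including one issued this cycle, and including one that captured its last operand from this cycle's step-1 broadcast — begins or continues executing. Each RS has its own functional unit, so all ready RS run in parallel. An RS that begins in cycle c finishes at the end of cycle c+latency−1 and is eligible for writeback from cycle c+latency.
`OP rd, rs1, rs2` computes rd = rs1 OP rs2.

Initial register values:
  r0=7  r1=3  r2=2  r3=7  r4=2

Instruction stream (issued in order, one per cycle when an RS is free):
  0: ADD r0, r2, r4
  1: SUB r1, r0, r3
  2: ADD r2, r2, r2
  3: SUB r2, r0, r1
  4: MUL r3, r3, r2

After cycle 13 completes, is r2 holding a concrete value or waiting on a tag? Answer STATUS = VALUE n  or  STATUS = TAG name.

cycle 1: issue ADD r0<-Add1 // r0:Add1,r1:3,r2:2,r3:7,r4:2
cycle 2: issue SUB r1<-Add2 // r0:Add1,r1:Add2,r2:2,r3:7,r4:2
cycle 3: issue ADD r2<-Add3 // r0:Add1,r1:Add2,r2:Add3,r3:7,r4:2
cycle 4: CDB Add1=4; issue SUB r2<-Add1 // r0:4,r1:Add2,r2:Add1,r3:7,r4:2
cycle 5: issue MUL r3<-Mul1 // r0:4,r1:Add2,r2:Add1,r3:Mul1,r4:2
cycle 6: CDB Add3=4 // r0:4,r1:Add2,r2:Add1,r3:Mul1,r4:2
cycle 7: CDB Add2=-3 // r0:4,r1:-3,r2:Add1,r3:Mul1,r4:2
cycle 8: - // r0:4,r1:-3,r2:Add1,r3:Mul1,r4:2
cycle 9: - // r0:4,r1:-3,r2:Add1,r3:Mul1,r4:2
cycle 10: CDB Add1=7 // r0:4,r1:-3,r2:7,r3:Mul1,r4:2
cycle 11: - // r0:4,r1:-3,r2:7,r3:Mul1,r4:2
cycle 12: - // r0:4,r1:-3,r2:7,r3:Mul1,r4:2
cycle 13: - // r0:4,r1:-3,r2:7,r3:Mul1,r4:2

STATUS = VALUE 7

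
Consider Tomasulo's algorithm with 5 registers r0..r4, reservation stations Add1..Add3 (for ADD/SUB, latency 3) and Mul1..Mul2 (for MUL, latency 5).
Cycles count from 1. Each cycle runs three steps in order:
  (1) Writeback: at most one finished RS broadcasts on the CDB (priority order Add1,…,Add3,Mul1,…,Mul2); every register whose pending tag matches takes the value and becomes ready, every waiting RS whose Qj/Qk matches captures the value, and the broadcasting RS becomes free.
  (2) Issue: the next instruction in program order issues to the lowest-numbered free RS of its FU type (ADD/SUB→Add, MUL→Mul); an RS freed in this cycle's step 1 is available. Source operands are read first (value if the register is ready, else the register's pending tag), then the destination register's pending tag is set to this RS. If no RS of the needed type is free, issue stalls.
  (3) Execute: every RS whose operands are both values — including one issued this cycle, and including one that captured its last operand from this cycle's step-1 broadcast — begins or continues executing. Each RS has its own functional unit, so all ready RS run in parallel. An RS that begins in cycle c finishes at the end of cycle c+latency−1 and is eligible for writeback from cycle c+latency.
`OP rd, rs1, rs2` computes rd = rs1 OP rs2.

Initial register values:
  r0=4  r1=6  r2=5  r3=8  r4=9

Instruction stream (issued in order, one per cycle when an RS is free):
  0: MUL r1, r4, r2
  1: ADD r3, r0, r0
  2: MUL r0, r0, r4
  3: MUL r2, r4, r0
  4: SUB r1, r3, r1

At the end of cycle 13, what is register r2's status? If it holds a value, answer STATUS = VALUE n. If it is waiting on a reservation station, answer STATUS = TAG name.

STATUS = VALUE 324

  c1: issue MUL r1<-Mul1  regs: r0:4,r1:Mul1,r2:5,r3:8,r4:9
  c2: issue ADD r3<-Add1  regs: r0:4,r1:Mul1,r2:5,r3:Add1,r4:9
  c3: issue MUL r0<-Mul2  regs: r0:Mul2,r1:Mul1,r2:5,r3:Add1,r4:9
  c4: stall  regs: r0:Mul2,r1:Mul1,r2:5,r3:Add1,r4:9
  c5: CDB Add1=8; stall  regs: r0:Mul2,r1:Mul1,r2:5,r3:8,r4:9
  c6: CDB Mul1=45; issue MUL r2<-Mul1  regs: r0:Mul2,r1:45,r2:Mul1,r3:8,r4:9
  c7: issue SUB r1<-Add1  regs: r0:Mul2,r1:Add1,r2:Mul1,r3:8,r4:9
  c8: CDB Mul2=36  regs: r0:36,r1:Add1,r2:Mul1,r3:8,r4:9
  c9: -  regs: r0:36,r1:Add1,r2:Mul1,r3:8,r4:9
  c10: CDB Add1=-37  regs: r0:36,r1:-37,r2:Mul1,r3:8,r4:9
  c11: -  regs: r0:36,r1:-37,r2:Mul1,r3:8,r4:9
  c12: -  regs: r0:36,r1:-37,r2:Mul1,r3:8,r4:9
  c13: CDB Mul1=324  regs: r0:36,r1:-37,r2:324,r3:8,r4:9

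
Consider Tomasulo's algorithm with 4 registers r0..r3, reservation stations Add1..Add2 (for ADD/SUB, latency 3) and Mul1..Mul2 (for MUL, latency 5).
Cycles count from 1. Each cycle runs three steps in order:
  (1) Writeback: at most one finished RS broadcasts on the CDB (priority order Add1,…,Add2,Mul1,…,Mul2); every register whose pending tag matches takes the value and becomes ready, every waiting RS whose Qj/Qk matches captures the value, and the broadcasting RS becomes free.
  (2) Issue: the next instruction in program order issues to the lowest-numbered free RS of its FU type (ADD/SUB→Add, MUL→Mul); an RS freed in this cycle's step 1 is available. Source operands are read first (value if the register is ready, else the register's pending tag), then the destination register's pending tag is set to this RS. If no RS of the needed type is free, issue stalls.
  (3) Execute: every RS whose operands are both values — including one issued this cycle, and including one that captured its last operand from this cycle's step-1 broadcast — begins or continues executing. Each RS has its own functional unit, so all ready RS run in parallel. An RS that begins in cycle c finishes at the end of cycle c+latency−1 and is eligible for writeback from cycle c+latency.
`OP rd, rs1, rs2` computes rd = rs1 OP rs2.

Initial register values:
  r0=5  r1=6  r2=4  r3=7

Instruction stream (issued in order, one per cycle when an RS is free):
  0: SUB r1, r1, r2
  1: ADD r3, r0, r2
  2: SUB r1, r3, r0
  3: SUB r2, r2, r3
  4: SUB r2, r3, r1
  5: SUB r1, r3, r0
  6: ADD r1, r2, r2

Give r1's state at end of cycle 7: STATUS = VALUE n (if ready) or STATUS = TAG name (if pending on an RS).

  c1: issue SUB r1<-Add1  regs: r0:5,r1:Add1,r2:4,r3:7
  c2: issue ADD r3<-Add2  regs: r0:5,r1:Add1,r2:4,r3:Add2
  c3: stall  regs: r0:5,r1:Add1,r2:4,r3:Add2
  c4: CDB Add1=2; issue SUB r1<-Add1  regs: r0:5,r1:Add1,r2:4,r3:Add2
  c5: CDB Add2=9; issue SUB r2<-Add2  regs: r0:5,r1:Add1,r2:Add2,r3:9
  c6: stall  regs: r0:5,r1:Add1,r2:Add2,r3:9
  c7: stall  regs: r0:5,r1:Add1,r2:Add2,r3:9

STATUS = TAG Add1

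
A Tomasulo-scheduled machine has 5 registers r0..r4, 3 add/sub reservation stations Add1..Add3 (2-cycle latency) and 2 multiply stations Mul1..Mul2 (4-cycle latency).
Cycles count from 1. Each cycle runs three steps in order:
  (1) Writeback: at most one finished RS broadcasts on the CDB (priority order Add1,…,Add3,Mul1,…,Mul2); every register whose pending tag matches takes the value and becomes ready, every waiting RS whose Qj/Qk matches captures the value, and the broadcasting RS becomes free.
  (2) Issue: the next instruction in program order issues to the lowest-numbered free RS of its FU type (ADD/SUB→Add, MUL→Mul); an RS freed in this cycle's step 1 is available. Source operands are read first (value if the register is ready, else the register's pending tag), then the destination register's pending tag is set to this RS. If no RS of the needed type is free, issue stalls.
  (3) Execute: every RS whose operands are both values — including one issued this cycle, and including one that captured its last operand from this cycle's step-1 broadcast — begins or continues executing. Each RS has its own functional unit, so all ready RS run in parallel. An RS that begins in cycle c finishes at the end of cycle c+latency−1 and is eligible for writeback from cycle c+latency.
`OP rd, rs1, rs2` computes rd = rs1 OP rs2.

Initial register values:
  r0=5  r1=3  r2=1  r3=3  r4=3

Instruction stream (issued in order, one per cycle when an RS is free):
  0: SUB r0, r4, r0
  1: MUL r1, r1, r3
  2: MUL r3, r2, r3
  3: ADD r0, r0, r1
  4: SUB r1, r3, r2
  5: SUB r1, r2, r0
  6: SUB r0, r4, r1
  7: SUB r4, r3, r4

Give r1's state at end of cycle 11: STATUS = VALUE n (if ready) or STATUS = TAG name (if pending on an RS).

STATUS = VALUE -6

c1: issue SUB r0<-Add1 | r0:Add1,r1:3,r2:1,r3:3,r4:3
c2: issue MUL r1<-Mul1 | r0:Add1,r1:Mul1,r2:1,r3:3,r4:3
c3: CDB Add1=-2; issue MUL r3<-Mul2 | r0:-2,r1:Mul1,r2:1,r3:Mul2,r4:3
c4: issue ADD r0<-Add1 | r0:Add1,r1:Mul1,r2:1,r3:Mul2,r4:3
c5: issue SUB r1<-Add2 | r0:Add1,r1:Add2,r2:1,r3:Mul2,r4:3
c6: CDB Mul1=9; issue SUB r1<-Add3 | r0:Add1,r1:Add3,r2:1,r3:Mul2,r4:3
c7: CDB Mul2=3; stall | r0:Add1,r1:Add3,r2:1,r3:3,r4:3
c8: CDB Add1=7; issue SUB r0<-Add1 | r0:Add1,r1:Add3,r2:1,r3:3,r4:3
c9: CDB Add2=2; issue SUB r4<-Add2 | r0:Add1,r1:Add3,r2:1,r3:3,r4:Add2
c10: CDB Add3=-6 | r0:Add1,r1:-6,r2:1,r3:3,r4:Add2
c11: CDB Add2=0 | r0:Add1,r1:-6,r2:1,r3:3,r4:0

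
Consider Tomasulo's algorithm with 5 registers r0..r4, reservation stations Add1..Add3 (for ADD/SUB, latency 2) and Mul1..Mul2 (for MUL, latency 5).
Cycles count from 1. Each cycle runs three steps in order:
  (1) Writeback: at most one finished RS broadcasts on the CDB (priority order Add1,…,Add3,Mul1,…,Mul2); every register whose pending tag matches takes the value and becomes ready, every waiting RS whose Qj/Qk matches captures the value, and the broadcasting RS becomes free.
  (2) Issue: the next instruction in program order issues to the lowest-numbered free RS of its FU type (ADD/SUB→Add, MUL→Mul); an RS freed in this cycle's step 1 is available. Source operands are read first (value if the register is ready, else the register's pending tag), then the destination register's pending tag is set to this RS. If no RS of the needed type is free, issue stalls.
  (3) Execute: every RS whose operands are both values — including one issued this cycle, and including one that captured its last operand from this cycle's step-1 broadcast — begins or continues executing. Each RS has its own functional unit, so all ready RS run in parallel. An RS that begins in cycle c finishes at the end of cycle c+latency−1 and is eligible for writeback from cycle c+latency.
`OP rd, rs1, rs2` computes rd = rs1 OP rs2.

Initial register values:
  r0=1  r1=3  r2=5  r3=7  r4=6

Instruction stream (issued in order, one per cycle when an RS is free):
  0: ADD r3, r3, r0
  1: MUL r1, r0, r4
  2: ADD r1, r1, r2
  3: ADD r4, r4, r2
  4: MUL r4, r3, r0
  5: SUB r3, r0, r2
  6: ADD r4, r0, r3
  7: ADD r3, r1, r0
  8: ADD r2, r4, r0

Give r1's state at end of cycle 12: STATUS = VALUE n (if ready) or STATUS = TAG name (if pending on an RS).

  c1: issue ADD r3<-Add1  regs: r0:1,r1:3,r2:5,r3:Add1,r4:6
  c2: issue MUL r1<-Mul1  regs: r0:1,r1:Mul1,r2:5,r3:Add1,r4:6
  c3: CDB Add1=8; issue ADD r1<-Add1  regs: r0:1,r1:Add1,r2:5,r3:8,r4:6
  c4: issue ADD r4<-Add2  regs: r0:1,r1:Add1,r2:5,r3:8,r4:Add2
  c5: issue MUL r4<-Mul2  regs: r0:1,r1:Add1,r2:5,r3:8,r4:Mul2
  c6: CDB Add2=11; issue SUB r3<-Add2  regs: r0:1,r1:Add1,r2:5,r3:Add2,r4:Mul2
  c7: CDB Mul1=6; issue ADD r4<-Add3  regs: r0:1,r1:Add1,r2:5,r3:Add2,r4:Add3
  c8: CDB Add2=-4; issue ADD r3<-Add2  regs: r0:1,r1:Add1,r2:5,r3:Add2,r4:Add3
  c9: CDB Add1=11; issue ADD r2<-Add1  regs: r0:1,r1:11,r2:Add1,r3:Add2,r4:Add3
  c10: CDB Add3=-3  regs: r0:1,r1:11,r2:Add1,r3:Add2,r4:-3
  c11: CDB Add2=12  regs: r0:1,r1:11,r2:Add1,r3:12,r4:-3
  c12: CDB Add1=-2  regs: r0:1,r1:11,r2:-2,r3:12,r4:-3

STATUS = VALUE 11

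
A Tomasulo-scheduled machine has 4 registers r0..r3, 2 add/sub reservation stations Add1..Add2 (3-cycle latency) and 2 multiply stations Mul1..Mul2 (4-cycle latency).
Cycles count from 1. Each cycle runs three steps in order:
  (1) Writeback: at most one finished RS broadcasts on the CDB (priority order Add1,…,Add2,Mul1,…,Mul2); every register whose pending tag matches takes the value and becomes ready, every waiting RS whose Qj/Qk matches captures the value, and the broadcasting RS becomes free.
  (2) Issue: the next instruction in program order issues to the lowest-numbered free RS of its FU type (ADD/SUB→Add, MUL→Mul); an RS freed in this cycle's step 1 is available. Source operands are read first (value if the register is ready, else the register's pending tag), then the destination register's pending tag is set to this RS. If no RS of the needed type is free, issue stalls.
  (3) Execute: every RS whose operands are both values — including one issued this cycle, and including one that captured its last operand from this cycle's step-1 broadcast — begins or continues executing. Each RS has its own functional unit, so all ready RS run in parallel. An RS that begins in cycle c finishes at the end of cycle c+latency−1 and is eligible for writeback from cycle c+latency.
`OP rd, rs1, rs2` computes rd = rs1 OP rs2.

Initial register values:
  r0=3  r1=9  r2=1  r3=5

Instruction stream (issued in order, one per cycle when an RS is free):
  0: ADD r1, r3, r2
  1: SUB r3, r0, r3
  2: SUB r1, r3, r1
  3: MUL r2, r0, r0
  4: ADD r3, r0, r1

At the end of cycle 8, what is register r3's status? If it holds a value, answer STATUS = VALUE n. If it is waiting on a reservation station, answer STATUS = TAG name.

STATUS = TAG Add2

  c1: issue ADD r1<-Add1  regs: r0:3,r1:Add1,r2:1,r3:5
  c2: issue SUB r3<-Add2  regs: r0:3,r1:Add1,r2:1,r3:Add2
  c3: stall  regs: r0:3,r1:Add1,r2:1,r3:Add2
  c4: CDB Add1=6; issue SUB r1<-Add1  regs: r0:3,r1:Add1,r2:1,r3:Add2
  c5: CDB Add2=-2; issue MUL r2<-Mul1  regs: r0:3,r1:Add1,r2:Mul1,r3:-2
  c6: issue ADD r3<-Add2  regs: r0:3,r1:Add1,r2:Mul1,r3:Add2
  c7: -  regs: r0:3,r1:Add1,r2:Mul1,r3:Add2
  c8: CDB Add1=-8  regs: r0:3,r1:-8,r2:Mul1,r3:Add2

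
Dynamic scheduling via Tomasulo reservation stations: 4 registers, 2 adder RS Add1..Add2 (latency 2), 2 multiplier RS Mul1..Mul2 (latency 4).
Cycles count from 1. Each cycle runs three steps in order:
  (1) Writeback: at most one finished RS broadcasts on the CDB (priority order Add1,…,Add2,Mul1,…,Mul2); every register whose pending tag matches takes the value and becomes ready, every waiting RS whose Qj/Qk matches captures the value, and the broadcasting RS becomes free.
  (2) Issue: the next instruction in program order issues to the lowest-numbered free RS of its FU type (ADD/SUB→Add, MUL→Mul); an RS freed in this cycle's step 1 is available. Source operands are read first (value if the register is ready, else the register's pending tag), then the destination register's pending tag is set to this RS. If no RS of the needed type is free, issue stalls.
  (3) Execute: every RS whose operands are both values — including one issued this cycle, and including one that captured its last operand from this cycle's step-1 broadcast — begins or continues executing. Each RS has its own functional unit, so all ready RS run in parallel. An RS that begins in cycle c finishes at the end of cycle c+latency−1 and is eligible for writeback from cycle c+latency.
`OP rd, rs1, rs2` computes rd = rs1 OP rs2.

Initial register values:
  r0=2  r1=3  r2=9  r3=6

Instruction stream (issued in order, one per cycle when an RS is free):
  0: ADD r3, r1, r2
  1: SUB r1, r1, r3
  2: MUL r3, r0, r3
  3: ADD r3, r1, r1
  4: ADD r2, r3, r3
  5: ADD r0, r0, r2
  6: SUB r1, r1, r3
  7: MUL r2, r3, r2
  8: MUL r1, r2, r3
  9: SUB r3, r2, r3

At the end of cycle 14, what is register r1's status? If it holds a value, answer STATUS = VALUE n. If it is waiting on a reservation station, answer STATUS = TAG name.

STATUS = TAG Mul2

c1: issue ADD r3<-Add1 | r0:2,r1:3,r2:9,r3:Add1
c2: issue SUB r1<-Add2 | r0:2,r1:Add2,r2:9,r3:Add1
c3: CDB Add1=12; issue MUL r3<-Mul1 | r0:2,r1:Add2,r2:9,r3:Mul1
c4: issue ADD r3<-Add1 | r0:2,r1:Add2,r2:9,r3:Add1
c5: CDB Add2=-9; issue ADD r2<-Add2 | r0:2,r1:-9,r2:Add2,r3:Add1
c6: stall | r0:2,r1:-9,r2:Add2,r3:Add1
c7: CDB Add1=-18; issue ADD r0<-Add1 | r0:Add1,r1:-9,r2:Add2,r3:-18
c8: CDB Mul1=24; stall | r0:Add1,r1:-9,r2:Add2,r3:-18
c9: CDB Add2=-36; issue SUB r1<-Add2 | r0:Add1,r1:Add2,r2:-36,r3:-18
c10: issue MUL r2<-Mul1 | r0:Add1,r1:Add2,r2:Mul1,r3:-18
c11: CDB Add1=-34; issue MUL r1<-Mul2 | r0:-34,r1:Mul2,r2:Mul1,r3:-18
c12: CDB Add2=9; issue SUB r3<-Add1 | r0:-34,r1:Mul2,r2:Mul1,r3:Add1
c13: - | r0:-34,r1:Mul2,r2:Mul1,r3:Add1
c14: CDB Mul1=648 | r0:-34,r1:Mul2,r2:648,r3:Add1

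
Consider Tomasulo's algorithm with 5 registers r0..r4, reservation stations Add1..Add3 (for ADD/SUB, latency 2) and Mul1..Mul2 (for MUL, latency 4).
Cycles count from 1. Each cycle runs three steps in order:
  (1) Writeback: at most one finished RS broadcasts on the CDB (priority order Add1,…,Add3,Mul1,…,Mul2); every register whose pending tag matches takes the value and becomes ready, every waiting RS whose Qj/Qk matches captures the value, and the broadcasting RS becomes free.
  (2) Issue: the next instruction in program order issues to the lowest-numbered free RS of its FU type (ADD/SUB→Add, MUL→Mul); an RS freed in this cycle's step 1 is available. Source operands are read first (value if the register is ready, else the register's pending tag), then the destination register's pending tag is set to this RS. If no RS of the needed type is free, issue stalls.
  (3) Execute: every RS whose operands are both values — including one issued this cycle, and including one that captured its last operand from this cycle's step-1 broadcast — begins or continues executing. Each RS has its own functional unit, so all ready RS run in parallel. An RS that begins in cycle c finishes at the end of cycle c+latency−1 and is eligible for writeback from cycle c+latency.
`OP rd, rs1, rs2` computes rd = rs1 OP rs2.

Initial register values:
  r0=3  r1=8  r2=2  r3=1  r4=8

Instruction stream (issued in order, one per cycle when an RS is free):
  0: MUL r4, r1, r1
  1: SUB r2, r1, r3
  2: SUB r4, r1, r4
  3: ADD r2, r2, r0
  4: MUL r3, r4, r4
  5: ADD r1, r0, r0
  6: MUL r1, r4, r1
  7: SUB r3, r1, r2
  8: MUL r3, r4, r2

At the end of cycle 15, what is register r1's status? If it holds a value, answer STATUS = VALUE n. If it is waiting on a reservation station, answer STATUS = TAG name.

STATUS = VALUE -336

cycle 1: issue MUL r4<-Mul1 // r0:3,r1:8,r2:2,r3:1,r4:Mul1
cycle 2: issue SUB r2<-Add1 // r0:3,r1:8,r2:Add1,r3:1,r4:Mul1
cycle 3: issue SUB r4<-Add2 // r0:3,r1:8,r2:Add1,r3:1,r4:Add2
cycle 4: CDB Add1=7; issue ADD r2<-Add1 // r0:3,r1:8,r2:Add1,r3:1,r4:Add2
cycle 5: CDB Mul1=64; issue MUL r3<-Mul1 // r0:3,r1:8,r2:Add1,r3:Mul1,r4:Add2
cycle 6: CDB Add1=10; issue ADD r1<-Add1 // r0:3,r1:Add1,r2:10,r3:Mul1,r4:Add2
cycle 7: CDB Add2=-56; issue MUL r1<-Mul2 // r0:3,r1:Mul2,r2:10,r3:Mul1,r4:-56
cycle 8: CDB Add1=6; issue SUB r3<-Add1 // r0:3,r1:Mul2,r2:10,r3:Add1,r4:-56
cycle 9: stall // r0:3,r1:Mul2,r2:10,r3:Add1,r4:-56
cycle 10: stall // r0:3,r1:Mul2,r2:10,r3:Add1,r4:-56
cycle 11: CDB Mul1=3136; issue MUL r3<-Mul1 // r0:3,r1:Mul2,r2:10,r3:Mul1,r4:-56
cycle 12: CDB Mul2=-336 // r0:3,r1:-336,r2:10,r3:Mul1,r4:-56
cycle 13: - // r0:3,r1:-336,r2:10,r3:Mul1,r4:-56
cycle 14: CDB Add1=-346 // r0:3,r1:-336,r2:10,r3:Mul1,r4:-56
cycle 15: CDB Mul1=-560 // r0:3,r1:-336,r2:10,r3:-560,r4:-56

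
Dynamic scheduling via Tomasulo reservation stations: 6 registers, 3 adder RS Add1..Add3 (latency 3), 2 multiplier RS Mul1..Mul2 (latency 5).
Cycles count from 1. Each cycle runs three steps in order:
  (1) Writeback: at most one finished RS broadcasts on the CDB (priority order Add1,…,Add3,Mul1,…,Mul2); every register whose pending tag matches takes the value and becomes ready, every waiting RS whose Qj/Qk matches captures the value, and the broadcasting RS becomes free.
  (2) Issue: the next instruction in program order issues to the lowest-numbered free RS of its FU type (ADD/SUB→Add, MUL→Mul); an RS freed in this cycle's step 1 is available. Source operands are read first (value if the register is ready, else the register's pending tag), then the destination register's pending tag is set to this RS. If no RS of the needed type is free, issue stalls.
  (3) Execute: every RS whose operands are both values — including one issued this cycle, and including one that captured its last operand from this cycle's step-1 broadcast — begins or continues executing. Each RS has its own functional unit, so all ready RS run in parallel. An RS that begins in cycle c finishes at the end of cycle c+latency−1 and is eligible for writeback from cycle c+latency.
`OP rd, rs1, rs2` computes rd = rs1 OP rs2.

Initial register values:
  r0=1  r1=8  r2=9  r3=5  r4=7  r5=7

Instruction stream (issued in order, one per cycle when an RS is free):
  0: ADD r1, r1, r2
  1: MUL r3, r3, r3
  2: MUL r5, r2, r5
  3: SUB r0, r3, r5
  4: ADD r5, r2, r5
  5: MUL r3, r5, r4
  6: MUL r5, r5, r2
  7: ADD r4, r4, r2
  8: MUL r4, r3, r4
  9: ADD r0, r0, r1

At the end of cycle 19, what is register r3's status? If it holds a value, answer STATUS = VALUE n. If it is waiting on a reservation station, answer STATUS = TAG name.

c1: issue ADD r1<-Add1 | r0:1,r1:Add1,r2:9,r3:5,r4:7,r5:7
c2: issue MUL r3<-Mul1 | r0:1,r1:Add1,r2:9,r3:Mul1,r4:7,r5:7
c3: issue MUL r5<-Mul2 | r0:1,r1:Add1,r2:9,r3:Mul1,r4:7,r5:Mul2
c4: CDB Add1=17; issue SUB r0<-Add1 | r0:Add1,r1:17,r2:9,r3:Mul1,r4:7,r5:Mul2
c5: issue ADD r5<-Add2 | r0:Add1,r1:17,r2:9,r3:Mul1,r4:7,r5:Add2
c6: stall | r0:Add1,r1:17,r2:9,r3:Mul1,r4:7,r5:Add2
c7: CDB Mul1=25; issue MUL r3<-Mul1 | r0:Add1,r1:17,r2:9,r3:Mul1,r4:7,r5:Add2
c8: CDB Mul2=63; issue MUL r5<-Mul2 | r0:Add1,r1:17,r2:9,r3:Mul1,r4:7,r5:Mul2
c9: issue ADD r4<-Add3 | r0:Add1,r1:17,r2:9,r3:Mul1,r4:Add3,r5:Mul2
c10: stall | r0:Add1,r1:17,r2:9,r3:Mul1,r4:Add3,r5:Mul2
c11: CDB Add1=-38; stall | r0:-38,r1:17,r2:9,r3:Mul1,r4:Add3,r5:Mul2
c12: CDB Add2=72; stall | r0:-38,r1:17,r2:9,r3:Mul1,r4:Add3,r5:Mul2
c13: CDB Add3=16; stall | r0:-38,r1:17,r2:9,r3:Mul1,r4:16,r5:Mul2
c14: stall | r0:-38,r1:17,r2:9,r3:Mul1,r4:16,r5:Mul2
c15: stall | r0:-38,r1:17,r2:9,r3:Mul1,r4:16,r5:Mul2
c16: stall | r0:-38,r1:17,r2:9,r3:Mul1,r4:16,r5:Mul2
c17: CDB Mul1=504; issue MUL r4<-Mul1 | r0:-38,r1:17,r2:9,r3:504,r4:Mul1,r5:Mul2
c18: CDB Mul2=648; issue ADD r0<-Add1 | r0:Add1,r1:17,r2:9,r3:504,r4:Mul1,r5:648
c19: - | r0:Add1,r1:17,r2:9,r3:504,r4:Mul1,r5:648

STATUS = VALUE 504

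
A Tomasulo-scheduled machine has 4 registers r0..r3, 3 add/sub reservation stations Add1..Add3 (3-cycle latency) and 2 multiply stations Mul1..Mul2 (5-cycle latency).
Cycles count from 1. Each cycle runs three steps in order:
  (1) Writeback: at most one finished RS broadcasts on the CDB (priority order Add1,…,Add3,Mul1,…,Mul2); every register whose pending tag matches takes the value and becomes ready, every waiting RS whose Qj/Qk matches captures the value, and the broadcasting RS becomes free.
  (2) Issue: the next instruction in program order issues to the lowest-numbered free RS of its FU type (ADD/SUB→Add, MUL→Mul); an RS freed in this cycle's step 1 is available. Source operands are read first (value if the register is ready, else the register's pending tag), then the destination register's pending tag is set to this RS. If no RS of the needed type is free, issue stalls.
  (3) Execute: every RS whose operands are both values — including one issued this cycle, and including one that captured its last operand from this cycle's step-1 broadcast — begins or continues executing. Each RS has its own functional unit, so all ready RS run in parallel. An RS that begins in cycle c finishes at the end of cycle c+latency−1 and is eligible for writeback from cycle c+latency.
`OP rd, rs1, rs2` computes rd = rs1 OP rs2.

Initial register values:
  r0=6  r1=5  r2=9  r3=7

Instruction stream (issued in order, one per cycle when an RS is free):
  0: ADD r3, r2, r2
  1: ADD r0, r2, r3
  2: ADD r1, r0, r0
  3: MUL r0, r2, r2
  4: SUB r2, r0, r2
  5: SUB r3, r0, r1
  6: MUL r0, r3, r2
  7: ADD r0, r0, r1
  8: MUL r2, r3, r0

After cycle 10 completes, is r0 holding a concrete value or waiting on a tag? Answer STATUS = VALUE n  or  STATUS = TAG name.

STATUS = TAG Add3

cycle 1: issue ADD r3<-Add1 // r0:6,r1:5,r2:9,r3:Add1
cycle 2: issue ADD r0<-Add2 // r0:Add2,r1:5,r2:9,r3:Add1
cycle 3: issue ADD r1<-Add3 // r0:Add2,r1:Add3,r2:9,r3:Add1
cycle 4: CDB Add1=18; issue MUL r0<-Mul1 // r0:Mul1,r1:Add3,r2:9,r3:18
cycle 5: issue SUB r2<-Add1 // r0:Mul1,r1:Add3,r2:Add1,r3:18
cycle 6: stall // r0:Mul1,r1:Add3,r2:Add1,r3:18
cycle 7: CDB Add2=27; issue SUB r3<-Add2 // r0:Mul1,r1:Add3,r2:Add1,r3:Add2
cycle 8: issue MUL r0<-Mul2 // r0:Mul2,r1:Add3,r2:Add1,r3:Add2
cycle 9: CDB Mul1=81; stall // r0:Mul2,r1:Add3,r2:Add1,r3:Add2
cycle 10: CDB Add3=54; issue ADD r0<-Add3 // r0:Add3,r1:54,r2:Add1,r3:Add2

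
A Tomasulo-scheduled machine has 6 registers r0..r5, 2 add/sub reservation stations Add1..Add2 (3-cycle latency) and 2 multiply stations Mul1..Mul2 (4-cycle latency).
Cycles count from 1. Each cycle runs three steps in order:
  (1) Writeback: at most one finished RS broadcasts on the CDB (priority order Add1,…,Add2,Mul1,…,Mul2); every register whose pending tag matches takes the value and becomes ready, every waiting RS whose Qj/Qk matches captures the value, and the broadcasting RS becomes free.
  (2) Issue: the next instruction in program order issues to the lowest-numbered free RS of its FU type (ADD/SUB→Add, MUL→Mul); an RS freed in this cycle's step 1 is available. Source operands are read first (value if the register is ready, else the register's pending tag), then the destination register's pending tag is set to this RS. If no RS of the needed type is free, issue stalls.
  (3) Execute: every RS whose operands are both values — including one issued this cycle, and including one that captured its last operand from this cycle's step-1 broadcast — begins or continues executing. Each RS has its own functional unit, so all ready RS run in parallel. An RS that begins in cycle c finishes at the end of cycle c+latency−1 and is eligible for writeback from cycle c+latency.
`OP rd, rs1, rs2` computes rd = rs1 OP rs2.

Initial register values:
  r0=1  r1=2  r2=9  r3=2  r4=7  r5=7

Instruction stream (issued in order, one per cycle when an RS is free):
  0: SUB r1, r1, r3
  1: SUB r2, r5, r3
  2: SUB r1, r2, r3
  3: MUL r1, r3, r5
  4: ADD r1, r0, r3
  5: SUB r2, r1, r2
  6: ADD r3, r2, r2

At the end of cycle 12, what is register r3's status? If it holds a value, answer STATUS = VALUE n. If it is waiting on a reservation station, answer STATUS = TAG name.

STATUS = TAG Add2

c1: issue SUB r1<-Add1 | r0:1,r1:Add1,r2:9,r3:2,r4:7,r5:7
c2: issue SUB r2<-Add2 | r0:1,r1:Add1,r2:Add2,r3:2,r4:7,r5:7
c3: stall | r0:1,r1:Add1,r2:Add2,r3:2,r4:7,r5:7
c4: CDB Add1=0; issue SUB r1<-Add1 | r0:1,r1:Add1,r2:Add2,r3:2,r4:7,r5:7
c5: CDB Add2=5; issue MUL r1<-Mul1 | r0:1,r1:Mul1,r2:5,r3:2,r4:7,r5:7
c6: issue ADD r1<-Add2 | r0:1,r1:Add2,r2:5,r3:2,r4:7,r5:7
c7: stall | r0:1,r1:Add2,r2:5,r3:2,r4:7,r5:7
c8: CDB Add1=3; issue SUB r2<-Add1 | r0:1,r1:Add2,r2:Add1,r3:2,r4:7,r5:7
c9: CDB Add2=3; issue ADD r3<-Add2 | r0:1,r1:3,r2:Add1,r3:Add2,r4:7,r5:7
c10: CDB Mul1=14 | r0:1,r1:3,r2:Add1,r3:Add2,r4:7,r5:7
c11: - | r0:1,r1:3,r2:Add1,r3:Add2,r4:7,r5:7
c12: CDB Add1=-2 | r0:1,r1:3,r2:-2,r3:Add2,r4:7,r5:7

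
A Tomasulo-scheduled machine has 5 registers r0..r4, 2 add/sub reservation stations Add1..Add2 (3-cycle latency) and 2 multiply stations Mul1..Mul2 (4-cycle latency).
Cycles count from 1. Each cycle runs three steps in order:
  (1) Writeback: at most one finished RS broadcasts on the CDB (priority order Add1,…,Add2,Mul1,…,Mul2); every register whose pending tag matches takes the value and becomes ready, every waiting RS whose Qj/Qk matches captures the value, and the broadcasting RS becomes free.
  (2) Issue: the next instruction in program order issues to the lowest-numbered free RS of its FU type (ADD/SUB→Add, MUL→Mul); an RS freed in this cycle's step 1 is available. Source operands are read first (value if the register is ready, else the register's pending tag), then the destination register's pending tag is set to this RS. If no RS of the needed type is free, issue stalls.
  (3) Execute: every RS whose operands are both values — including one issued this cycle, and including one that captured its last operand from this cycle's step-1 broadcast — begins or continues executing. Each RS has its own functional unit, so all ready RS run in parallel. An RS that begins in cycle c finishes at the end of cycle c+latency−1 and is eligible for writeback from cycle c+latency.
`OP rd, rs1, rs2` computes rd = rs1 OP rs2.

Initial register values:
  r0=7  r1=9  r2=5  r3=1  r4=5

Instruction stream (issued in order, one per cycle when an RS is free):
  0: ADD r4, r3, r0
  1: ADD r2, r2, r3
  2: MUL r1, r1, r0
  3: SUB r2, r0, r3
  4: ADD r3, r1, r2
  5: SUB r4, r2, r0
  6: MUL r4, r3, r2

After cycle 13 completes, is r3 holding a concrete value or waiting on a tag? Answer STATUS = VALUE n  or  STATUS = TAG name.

c1: issue ADD r4<-Add1 | r0:7,r1:9,r2:5,r3:1,r4:Add1
c2: issue ADD r2<-Add2 | r0:7,r1:9,r2:Add2,r3:1,r4:Add1
c3: issue MUL r1<-Mul1 | r0:7,r1:Mul1,r2:Add2,r3:1,r4:Add1
c4: CDB Add1=8; issue SUB r2<-Add1 | r0:7,r1:Mul1,r2:Add1,r3:1,r4:8
c5: CDB Add2=6; issue ADD r3<-Add2 | r0:7,r1:Mul1,r2:Add1,r3:Add2,r4:8
c6: stall | r0:7,r1:Mul1,r2:Add1,r3:Add2,r4:8
c7: CDB Add1=6; issue SUB r4<-Add1 | r0:7,r1:Mul1,r2:6,r3:Add2,r4:Add1
c8: CDB Mul1=63; issue MUL r4<-Mul1 | r0:7,r1:63,r2:6,r3:Add2,r4:Mul1
c9: - | r0:7,r1:63,r2:6,r3:Add2,r4:Mul1
c10: CDB Add1=-1 | r0:7,r1:63,r2:6,r3:Add2,r4:Mul1
c11: CDB Add2=69 | r0:7,r1:63,r2:6,r3:69,r4:Mul1
c12: - | r0:7,r1:63,r2:6,r3:69,r4:Mul1
c13: - | r0:7,r1:63,r2:6,r3:69,r4:Mul1

STATUS = VALUE 69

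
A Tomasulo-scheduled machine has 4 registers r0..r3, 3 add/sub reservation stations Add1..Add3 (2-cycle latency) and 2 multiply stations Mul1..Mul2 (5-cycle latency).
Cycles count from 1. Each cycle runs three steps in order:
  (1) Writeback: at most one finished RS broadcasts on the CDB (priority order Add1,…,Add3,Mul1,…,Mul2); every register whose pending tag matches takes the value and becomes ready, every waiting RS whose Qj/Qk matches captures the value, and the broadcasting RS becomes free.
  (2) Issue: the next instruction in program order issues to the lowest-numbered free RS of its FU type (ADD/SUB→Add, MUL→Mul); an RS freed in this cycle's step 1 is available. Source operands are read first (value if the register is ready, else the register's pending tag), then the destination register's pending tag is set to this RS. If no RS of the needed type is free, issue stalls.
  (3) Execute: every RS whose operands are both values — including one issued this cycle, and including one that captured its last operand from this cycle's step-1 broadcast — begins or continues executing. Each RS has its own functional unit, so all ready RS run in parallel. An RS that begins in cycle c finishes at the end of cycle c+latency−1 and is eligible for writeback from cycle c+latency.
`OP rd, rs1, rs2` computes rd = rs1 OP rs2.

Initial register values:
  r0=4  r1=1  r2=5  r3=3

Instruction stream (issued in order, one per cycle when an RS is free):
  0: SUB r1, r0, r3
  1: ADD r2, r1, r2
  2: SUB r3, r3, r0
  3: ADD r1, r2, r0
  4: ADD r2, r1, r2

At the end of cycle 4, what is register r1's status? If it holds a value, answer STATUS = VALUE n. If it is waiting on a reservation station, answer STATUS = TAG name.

c1: issue SUB r1<-Add1 | r0:4,r1:Add1,r2:5,r3:3
c2: issue ADD r2<-Add2 | r0:4,r1:Add1,r2:Add2,r3:3
c3: CDB Add1=1; issue SUB r3<-Add1 | r0:4,r1:1,r2:Add2,r3:Add1
c4: issue ADD r1<-Add3 | r0:4,r1:Add3,r2:Add2,r3:Add1

STATUS = TAG Add3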